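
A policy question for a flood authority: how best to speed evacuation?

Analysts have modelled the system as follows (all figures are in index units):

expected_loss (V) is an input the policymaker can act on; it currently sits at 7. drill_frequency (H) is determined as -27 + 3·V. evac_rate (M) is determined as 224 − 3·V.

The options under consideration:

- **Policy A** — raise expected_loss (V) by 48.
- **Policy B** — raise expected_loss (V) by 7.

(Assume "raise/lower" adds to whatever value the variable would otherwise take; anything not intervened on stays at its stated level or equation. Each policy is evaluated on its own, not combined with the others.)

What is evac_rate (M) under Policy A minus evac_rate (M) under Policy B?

-123

Policy A (V + 48):
  V = 7 + 48 = 55
  M = 224 − 3·55 = 59
Policy B (V + 7):
  V = 7 + 7 = 14
  M = 224 − 3·14 = 182
M: 59 − 182 = -123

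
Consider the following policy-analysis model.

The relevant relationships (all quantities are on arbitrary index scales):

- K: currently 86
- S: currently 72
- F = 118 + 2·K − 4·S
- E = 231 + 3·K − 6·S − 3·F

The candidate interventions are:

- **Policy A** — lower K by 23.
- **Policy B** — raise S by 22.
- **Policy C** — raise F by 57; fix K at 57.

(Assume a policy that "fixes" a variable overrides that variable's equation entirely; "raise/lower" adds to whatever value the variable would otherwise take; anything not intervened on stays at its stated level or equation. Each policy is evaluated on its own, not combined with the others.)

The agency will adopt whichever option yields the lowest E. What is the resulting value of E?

-33

Policy A (K − 23):
  K = 86 − 23 = 63
  S = 72
  F = 118 + 2·63 − 4·72 = -44
  E = 231 + 3·63 − 6·72 − 3·(-44) = 120
Policy B (S + 22):
  K = 86
  S = 72 + 22 = 94
  F = 118 + 2·86 − 4·94 = -86
  E = 231 + 3·86 − 6·94 − 3·(-86) = 183
Policy C (F + 57, K := 57):
  K = 57
  S = 72
  F = 118 + 2·57 − 4·72 (+57 from intervention) = 1
  E = 231 + 3·57 − 6·72 − 3·1 = -33
Comparing — Policy A: E=120, Policy B: E=183, Policy C: E=-33. Lowest is -33 (Policy C).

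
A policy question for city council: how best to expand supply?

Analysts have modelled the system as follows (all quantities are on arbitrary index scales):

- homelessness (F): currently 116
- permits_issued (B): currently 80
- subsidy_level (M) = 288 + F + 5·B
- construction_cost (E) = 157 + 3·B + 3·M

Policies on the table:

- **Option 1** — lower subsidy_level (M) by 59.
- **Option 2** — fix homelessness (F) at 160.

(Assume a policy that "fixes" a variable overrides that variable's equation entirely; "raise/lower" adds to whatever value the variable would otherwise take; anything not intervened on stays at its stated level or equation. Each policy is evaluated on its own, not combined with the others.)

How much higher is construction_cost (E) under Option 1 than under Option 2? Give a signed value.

Option 1 (M − 59):
  F = 116
  B = 80
  M = 288 + 116 + 5·80 (−59 from intervention) = 745
  E = 157 + 3·80 + 3·745 = 2632
Option 2 (F := 160):
  F = 160
  B = 80
  M = 288 + 160 + 5·80 = 848
  E = 157 + 3·80 + 3·848 = 2941
E: 2632 − 2941 = -309

-309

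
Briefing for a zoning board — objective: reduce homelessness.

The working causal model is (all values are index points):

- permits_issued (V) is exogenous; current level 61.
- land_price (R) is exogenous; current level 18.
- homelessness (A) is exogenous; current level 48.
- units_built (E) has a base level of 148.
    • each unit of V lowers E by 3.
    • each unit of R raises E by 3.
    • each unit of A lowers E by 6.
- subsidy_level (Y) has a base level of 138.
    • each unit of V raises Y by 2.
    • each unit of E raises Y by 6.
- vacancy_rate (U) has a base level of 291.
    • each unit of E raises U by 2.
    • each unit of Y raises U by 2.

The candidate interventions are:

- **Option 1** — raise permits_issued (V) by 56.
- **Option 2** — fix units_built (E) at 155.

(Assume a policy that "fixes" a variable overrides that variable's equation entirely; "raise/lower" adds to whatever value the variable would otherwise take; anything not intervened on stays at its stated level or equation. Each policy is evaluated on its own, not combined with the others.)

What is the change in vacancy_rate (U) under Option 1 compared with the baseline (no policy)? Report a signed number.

-2128

Baseline:
  V = 61
  R = 18
  A = 48
  E = 148 − 3·61 + 3·18 − 6·48 = -269
  Y = 138 + 2·61 + 6·(-269) = -1354
  U = 291 + 2·(-269) + 2·(-1354) = -2955
Option 1 (V + 56):
  V = 61 + 56 = 117
  R = 18
  A = 48
  E = 148 − 3·117 + 3·18 − 6·48 = -437
  Y = 138 + 2·117 + 6·(-437) = -2250
  U = 291 + 2·(-437) + 2·(-2250) = -5083
Change in U: -5083 − (-2955) = -2128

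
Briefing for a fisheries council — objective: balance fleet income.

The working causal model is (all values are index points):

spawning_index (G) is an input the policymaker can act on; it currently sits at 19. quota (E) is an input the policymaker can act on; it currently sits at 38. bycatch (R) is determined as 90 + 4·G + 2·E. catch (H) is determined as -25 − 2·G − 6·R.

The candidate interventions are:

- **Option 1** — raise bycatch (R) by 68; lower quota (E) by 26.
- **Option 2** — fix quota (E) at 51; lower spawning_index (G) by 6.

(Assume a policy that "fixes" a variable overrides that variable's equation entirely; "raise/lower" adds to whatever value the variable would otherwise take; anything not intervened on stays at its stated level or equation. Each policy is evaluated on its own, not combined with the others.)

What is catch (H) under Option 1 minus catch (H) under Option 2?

-96

Option 1 (R + 68, E − 26):
  G = 19
  E = 38 − 26 = 12
  R = 90 + 4·19 + 2·12 (+68 from intervention) = 258
  H = -25 − 2·19 − 6·258 = -1611
Option 2 (E := 51, G − 6):
  G = 19 − 6 = 13
  E = 51
  R = 90 + 4·13 + 2·51 = 244
  H = -25 − 2·13 − 6·244 = -1515
H: -1611 − (-1515) = -96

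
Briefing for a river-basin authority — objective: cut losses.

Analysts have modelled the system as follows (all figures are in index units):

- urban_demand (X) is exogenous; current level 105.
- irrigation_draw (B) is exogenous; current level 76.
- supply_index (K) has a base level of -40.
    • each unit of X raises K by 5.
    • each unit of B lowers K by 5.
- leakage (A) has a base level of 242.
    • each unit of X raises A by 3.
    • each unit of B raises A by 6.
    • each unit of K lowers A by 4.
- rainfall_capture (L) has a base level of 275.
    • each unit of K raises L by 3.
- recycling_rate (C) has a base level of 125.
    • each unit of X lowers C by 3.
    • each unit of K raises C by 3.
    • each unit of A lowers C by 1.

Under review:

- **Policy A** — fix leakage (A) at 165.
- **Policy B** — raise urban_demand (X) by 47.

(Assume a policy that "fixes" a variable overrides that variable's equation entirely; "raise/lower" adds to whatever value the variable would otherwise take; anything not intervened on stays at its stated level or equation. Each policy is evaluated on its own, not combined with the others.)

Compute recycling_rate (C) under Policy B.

895

Policy B (X + 47):
  X = 105 + 47 = 152
  B = 76
  K = -40 + 5·152 − 5·76 = 340
  A = 242 + 3·152 + 6·76 − 4·340 = -206
  C = 125 − 3·152 + 3·340 − (-206) = 895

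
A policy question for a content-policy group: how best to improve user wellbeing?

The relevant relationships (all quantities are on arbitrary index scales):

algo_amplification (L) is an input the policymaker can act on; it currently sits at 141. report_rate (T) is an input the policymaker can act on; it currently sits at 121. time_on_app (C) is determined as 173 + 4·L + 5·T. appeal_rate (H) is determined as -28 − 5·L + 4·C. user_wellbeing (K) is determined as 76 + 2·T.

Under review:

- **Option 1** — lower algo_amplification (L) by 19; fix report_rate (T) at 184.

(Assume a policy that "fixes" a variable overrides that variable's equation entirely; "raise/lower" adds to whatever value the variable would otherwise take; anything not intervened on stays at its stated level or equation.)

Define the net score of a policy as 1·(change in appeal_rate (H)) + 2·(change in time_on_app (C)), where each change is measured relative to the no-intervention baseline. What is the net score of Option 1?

Baseline:
  L = 141
  T = 121
  C = 173 + 4·141 + 5·121 = 1342
  H = -28 − 5·141 + 4·1342 = 4635
Option 1 (L − 19, T := 184):
  L = 141 − 19 = 122
  T = 184
  C = 173 + 4·122 + 5·184 = 1581
  H = -28 − 5·122 + 4·1581 = 5686
ΔH = 5686 − 4635 = 1051; ΔC = 1581 − 1342 = 239
Score = 1·1051 + 2·239 = 1529

1529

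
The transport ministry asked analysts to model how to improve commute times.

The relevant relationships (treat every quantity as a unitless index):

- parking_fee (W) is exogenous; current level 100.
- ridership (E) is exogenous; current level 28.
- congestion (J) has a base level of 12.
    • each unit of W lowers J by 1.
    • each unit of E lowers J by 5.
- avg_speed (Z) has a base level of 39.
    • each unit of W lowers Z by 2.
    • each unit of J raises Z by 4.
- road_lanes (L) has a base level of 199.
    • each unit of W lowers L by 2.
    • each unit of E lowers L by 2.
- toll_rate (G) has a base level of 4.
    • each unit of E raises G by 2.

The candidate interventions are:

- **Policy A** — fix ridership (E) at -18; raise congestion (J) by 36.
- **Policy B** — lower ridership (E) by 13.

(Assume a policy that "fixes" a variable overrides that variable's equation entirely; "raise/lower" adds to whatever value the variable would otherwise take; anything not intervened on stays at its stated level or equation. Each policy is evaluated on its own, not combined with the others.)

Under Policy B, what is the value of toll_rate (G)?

Policy B (E − 13):
  E = 28 − 13 = 15
  G = 4 + 2·15 = 34

34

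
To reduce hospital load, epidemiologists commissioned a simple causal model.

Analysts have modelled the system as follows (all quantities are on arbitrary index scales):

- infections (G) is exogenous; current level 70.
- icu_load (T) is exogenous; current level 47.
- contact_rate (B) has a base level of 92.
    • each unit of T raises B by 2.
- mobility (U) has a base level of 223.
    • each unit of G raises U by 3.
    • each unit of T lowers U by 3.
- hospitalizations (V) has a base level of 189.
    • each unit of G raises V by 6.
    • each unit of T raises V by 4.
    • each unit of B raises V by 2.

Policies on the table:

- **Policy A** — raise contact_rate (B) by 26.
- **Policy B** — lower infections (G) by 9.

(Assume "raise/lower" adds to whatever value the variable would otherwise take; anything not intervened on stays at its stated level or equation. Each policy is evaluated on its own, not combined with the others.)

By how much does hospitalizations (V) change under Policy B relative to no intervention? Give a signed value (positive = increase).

-54

Baseline:
  G = 70
  T = 47
  B = 92 + 2·47 = 186
  V = 189 + 6·70 + 4·47 + 2·186 = 1169
Policy B (G − 9):
  G = 70 − 9 = 61
  T = 47
  B = 92 + 2·47 = 186
  V = 189 + 6·61 + 4·47 + 2·186 = 1115
Change in V: 1115 − 1169 = -54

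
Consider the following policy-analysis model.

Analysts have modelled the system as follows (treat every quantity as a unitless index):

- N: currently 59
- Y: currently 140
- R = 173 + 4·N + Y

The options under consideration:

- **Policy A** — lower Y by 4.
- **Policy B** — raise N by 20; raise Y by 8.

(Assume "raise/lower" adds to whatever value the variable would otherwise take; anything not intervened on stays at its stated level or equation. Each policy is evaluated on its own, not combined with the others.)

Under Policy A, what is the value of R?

Policy A (Y − 4):
  N = 59
  Y = 140 − 4 = 136
  R = 173 + 4·59 + 136 = 545

545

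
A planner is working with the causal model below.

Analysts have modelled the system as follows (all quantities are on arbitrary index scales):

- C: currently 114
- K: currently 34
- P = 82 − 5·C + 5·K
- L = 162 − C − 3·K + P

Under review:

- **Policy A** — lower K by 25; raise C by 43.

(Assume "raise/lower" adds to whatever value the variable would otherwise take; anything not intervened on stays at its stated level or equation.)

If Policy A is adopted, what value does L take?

Policy A (K − 25, C + 43):
  C = 114 + 43 = 157
  K = 34 − 25 = 9
  P = 82 − 5·157 + 5·9 = -658
  L = 162 − 157 − 3·9 + (-658) = -680

-680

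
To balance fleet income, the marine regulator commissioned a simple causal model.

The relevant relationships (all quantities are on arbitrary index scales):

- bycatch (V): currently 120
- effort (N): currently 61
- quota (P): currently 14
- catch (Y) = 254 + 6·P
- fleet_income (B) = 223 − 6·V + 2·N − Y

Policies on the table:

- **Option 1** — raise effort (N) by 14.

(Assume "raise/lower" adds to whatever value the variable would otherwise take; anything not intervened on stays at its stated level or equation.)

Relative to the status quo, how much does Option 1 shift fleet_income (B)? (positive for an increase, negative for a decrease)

28

Baseline:
  V = 120
  N = 61
  P = 14
  Y = 254 + 6·14 = 338
  B = 223 − 6·120 + 2·61 − 338 = -713
Option 1 (N + 14):
  V = 120
  N = 61 + 14 = 75
  P = 14
  Y = 254 + 6·14 = 338
  B = 223 − 6·120 + 2·75 − 338 = -685
Change in B: -685 − (-713) = 28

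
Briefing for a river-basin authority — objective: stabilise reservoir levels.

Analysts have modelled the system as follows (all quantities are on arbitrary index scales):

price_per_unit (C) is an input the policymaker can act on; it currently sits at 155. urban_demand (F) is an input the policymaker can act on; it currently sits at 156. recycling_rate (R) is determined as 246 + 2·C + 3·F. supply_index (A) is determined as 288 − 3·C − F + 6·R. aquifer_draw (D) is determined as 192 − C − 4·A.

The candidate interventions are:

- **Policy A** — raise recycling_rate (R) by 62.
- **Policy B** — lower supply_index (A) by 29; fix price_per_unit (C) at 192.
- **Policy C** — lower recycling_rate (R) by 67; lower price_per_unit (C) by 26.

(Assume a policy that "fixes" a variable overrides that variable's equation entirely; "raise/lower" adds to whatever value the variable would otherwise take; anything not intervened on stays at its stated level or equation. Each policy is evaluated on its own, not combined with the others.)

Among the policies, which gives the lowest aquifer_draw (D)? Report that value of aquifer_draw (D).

-24695

Policy A (R + 62):
  C = 155
  F = 156
  R = 246 + 2·155 + 3·156 (+62 from intervention) = 1086
  A = 288 − 3·155 − 156 + 6·1086 = 6183
  D = 192 − 155 − 4·6183 = -24695
Policy B (A − 29, C := 192):
  C = 192
  F = 156
  R = 246 + 2·192 + 3·156 = 1098
  A = 288 − 3·192 − 156 + 6·1098 (−29 from intervention) = 6115
  D = 192 − 192 − 4·6115 = -24460
Policy C (R − 67, C − 26):
  C = 155 − 26 = 129
  F = 156
  R = 246 + 2·129 + 3·156 (−67 from intervention) = 905
  A = 288 − 3·129 − 156 + 6·905 = 5175
  D = 192 − 129 − 4·5175 = -20637
Comparing — Policy A: D=-24695, Policy B: D=-24460, Policy C: D=-20637. Lowest is -24695 (Policy A).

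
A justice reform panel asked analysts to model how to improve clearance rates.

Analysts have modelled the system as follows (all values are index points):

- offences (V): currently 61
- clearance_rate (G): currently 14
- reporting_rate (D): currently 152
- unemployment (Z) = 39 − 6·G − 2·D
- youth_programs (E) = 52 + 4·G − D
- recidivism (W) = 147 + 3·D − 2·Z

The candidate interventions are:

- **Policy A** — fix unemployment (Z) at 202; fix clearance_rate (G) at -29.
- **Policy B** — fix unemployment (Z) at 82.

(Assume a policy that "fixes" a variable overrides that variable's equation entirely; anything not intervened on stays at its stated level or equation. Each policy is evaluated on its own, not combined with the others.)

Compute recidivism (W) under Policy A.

Policy A (Z := 202, G := -29):
  G = -29
  D = 152
  Z = 202
  W = 147 + 3·152 − 2·202 = 199

199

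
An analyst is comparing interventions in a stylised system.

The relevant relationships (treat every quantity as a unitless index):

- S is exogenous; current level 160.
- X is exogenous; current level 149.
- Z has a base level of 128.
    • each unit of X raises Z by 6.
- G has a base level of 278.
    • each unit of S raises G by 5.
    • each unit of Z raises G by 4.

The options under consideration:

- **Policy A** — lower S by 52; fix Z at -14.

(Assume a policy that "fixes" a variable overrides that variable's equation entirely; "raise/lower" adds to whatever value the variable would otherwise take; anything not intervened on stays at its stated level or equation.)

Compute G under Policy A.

Policy A (S − 52, Z := -14):
  S = 160 − 52 = 108
  X = 149
  Z = -14
  G = 278 + 5·108 + 4·(-14) = 762

762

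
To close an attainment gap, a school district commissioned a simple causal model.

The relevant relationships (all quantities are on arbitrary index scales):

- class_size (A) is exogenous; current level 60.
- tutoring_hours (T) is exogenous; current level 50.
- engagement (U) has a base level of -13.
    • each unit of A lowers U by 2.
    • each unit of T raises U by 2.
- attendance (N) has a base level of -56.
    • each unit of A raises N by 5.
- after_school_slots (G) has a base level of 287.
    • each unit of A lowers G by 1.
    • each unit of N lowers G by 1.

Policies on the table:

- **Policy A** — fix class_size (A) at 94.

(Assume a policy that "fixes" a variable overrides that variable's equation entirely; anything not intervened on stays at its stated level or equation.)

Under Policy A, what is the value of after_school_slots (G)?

Policy A (A := 94):
  A = 94
  N = -56 + 5·94 = 414
  G = 287 − 94 − 414 = -221

-221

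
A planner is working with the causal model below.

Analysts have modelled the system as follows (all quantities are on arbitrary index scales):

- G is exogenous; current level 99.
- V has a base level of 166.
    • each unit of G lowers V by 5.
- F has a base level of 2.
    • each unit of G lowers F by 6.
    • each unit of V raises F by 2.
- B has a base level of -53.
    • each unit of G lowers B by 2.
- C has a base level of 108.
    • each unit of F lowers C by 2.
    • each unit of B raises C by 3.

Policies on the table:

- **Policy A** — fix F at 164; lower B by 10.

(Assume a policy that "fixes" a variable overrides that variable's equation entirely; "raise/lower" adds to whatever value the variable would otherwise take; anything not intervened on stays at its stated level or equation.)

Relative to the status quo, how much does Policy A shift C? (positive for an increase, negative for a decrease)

Baseline:
  G = 99
  V = 166 − 5·99 = -329
  F = 2 − 6·99 + 2·(-329) = -1250
  B = -53 − 2·99 = -251
  C = 108 − 2·(-1250) + 3·(-251) = 1855
Policy A (F := 164, B − 10):
  G = 99
  V = 166 − 5·99 = -329
  F = 164
  B = -53 − 2·99 (−10 from intervention) = -261
  C = 108 − 2·164 + 3·(-261) = -1003
Change in C: -1003 − 1855 = -2858

-2858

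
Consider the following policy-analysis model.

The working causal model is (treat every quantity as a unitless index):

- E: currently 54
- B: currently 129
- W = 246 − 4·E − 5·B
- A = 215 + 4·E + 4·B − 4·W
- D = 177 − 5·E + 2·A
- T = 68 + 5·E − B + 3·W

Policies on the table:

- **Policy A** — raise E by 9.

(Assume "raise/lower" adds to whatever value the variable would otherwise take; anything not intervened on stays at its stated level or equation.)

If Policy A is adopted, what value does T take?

-1699

Policy A (E + 9):
  E = 54 + 9 = 63
  B = 129
  W = 246 − 4·63 − 5·129 = -651
  T = 68 + 5·63 − 129 + 3·(-651) = -1699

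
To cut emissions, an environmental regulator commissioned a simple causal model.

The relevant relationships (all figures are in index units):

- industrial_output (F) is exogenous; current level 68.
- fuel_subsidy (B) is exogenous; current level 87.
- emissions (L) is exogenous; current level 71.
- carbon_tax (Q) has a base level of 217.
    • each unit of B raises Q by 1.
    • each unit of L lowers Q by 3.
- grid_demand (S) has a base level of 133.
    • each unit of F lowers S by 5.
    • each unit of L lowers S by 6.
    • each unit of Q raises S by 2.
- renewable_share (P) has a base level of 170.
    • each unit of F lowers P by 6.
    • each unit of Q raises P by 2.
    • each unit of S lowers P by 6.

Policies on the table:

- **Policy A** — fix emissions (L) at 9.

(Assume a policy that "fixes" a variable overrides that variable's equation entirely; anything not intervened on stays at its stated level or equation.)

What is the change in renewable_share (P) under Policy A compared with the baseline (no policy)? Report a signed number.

-4092

Baseline:
  F = 68
  B = 87
  L = 71
  Q = 217 + 87 − 3·71 = 91
  S = 133 − 5·68 − 6·71 + 2·91 = -451
  P = 170 − 6·68 + 2·91 − 6·(-451) = 2650
Policy A (L := 9):
  F = 68
  B = 87
  L = 9
  Q = 217 + 87 − 3·9 = 277
  S = 133 − 5·68 − 6·9 + 2·277 = 293
  P = 170 − 6·68 + 2·277 − 6·293 = -1442
Change in P: -1442 − 2650 = -4092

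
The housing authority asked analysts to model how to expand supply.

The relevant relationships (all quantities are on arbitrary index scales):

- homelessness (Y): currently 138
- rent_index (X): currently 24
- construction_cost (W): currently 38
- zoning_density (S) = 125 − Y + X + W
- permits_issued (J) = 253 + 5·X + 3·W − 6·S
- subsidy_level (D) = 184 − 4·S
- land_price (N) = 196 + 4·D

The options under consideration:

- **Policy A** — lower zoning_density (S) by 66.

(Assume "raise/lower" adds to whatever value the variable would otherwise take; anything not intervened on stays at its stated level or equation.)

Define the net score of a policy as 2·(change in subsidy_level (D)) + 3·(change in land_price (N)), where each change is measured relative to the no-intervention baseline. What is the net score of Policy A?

Baseline:
  Y = 138
  X = 24
  W = 38
  S = 125 − 138 + 24 + 38 = 49
  D = 184 − 4·49 = -12
  N = 196 + 4·(-12) = 148
Policy A (S − 66):
  Y = 138
  X = 24
  W = 38
  S = 125 − 138 + 24 + 38 (−66 from intervention) = -17
  D = 184 − 4·(-17) = 252
  N = 196 + 4·252 = 1204
ΔD = 252 − (-12) = 264; ΔN = 1204 − 148 = 1056
Score = 2·264 + 3·1056 = 3696

3696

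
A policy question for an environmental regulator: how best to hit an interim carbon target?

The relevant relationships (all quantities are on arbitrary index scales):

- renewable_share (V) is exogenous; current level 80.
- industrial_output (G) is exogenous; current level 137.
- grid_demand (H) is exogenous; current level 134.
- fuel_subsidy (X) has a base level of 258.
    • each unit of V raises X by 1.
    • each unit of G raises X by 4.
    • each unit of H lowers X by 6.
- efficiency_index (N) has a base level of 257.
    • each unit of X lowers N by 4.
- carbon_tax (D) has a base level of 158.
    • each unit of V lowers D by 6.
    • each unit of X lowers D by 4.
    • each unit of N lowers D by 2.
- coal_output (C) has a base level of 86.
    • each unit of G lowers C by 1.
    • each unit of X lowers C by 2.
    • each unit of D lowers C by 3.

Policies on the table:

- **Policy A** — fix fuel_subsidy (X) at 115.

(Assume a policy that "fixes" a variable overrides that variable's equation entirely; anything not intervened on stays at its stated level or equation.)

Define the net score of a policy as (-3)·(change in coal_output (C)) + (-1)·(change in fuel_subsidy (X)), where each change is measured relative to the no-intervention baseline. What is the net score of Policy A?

Baseline:
  V = 80
  G = 137
  H = 134
  X = 258 + 80 + 4·137 − 6·134 = 82
  N = 257 − 4·82 = -71
  D = 158 − 6·80 − 4·82 − 2·(-71) = -508
  C = 86 − 137 − 2·82 − 3·(-508) = 1309
Policy A (X := 115):
  V = 80
  G = 137
  H = 134
  X = 115
  N = 257 − 4·115 = -203
  D = 158 − 6·80 − 4·115 − 2·(-203) = -376
  C = 86 − 137 − 2·115 − 3·(-376) = 847
ΔC = 847 − 1309 = -462; ΔX = 115 − 82 = 33
Score = (-3)·(-462) + (-1)·33 = 1353

1353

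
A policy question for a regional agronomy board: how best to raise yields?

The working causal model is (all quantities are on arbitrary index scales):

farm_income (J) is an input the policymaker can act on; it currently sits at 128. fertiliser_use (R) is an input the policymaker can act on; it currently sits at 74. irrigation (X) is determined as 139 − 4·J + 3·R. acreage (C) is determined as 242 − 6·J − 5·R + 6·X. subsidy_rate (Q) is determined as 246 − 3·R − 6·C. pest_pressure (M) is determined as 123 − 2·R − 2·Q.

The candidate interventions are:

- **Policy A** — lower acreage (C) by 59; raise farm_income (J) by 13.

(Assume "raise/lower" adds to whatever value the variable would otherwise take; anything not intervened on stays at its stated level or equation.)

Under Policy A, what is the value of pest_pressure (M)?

-27085

Policy A (C − 59, J + 13):
  J = 128 + 13 = 141
  R = 74
  X = 139 − 4·141 + 3·74 = -203
  C = 242 − 6·141 − 5·74 + 6·(-203) (−59 from intervention) = -2251
  Q = 246 − 3·74 − 6·(-2251) = 13530
  M = 123 − 2·74 − 2·13530 = -27085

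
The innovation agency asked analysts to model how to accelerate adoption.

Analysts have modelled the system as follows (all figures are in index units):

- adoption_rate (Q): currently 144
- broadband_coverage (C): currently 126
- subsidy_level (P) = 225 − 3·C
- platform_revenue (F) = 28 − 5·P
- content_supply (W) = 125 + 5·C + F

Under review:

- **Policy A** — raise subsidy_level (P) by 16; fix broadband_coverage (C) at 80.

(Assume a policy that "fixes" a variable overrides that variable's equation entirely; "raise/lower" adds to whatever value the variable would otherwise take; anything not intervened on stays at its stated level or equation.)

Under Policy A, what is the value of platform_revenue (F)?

Policy A (P + 16, C := 80):
  C = 80
  P = 225 − 3·80 (+16 from intervention) = 1
  F = 28 − 5·1 = 23

23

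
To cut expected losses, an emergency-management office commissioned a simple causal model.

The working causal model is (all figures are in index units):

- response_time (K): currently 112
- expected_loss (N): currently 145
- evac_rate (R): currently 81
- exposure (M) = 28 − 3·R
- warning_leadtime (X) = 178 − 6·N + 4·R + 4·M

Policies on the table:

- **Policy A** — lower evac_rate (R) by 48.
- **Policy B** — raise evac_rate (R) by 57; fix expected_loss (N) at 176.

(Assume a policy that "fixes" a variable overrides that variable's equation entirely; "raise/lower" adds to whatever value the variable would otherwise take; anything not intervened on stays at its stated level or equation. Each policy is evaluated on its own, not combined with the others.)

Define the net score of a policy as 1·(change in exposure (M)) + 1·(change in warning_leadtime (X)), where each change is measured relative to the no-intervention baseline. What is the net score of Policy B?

-813

Baseline:
  N = 145
  R = 81
  M = 28 − 3·81 = -215
  X = 178 − 6·145 + 4·81 + 4·(-215) = -1228
Policy B (R + 57, N := 176):
  N = 176
  R = 81 + 57 = 138
  M = 28 − 3·138 = -386
  X = 178 − 6·176 + 4·138 + 4·(-386) = -1870
ΔM = -386 − (-215) = -171; ΔX = -1870 − (-1228) = -642
Score = 1·(-171) + 1·(-642) = -813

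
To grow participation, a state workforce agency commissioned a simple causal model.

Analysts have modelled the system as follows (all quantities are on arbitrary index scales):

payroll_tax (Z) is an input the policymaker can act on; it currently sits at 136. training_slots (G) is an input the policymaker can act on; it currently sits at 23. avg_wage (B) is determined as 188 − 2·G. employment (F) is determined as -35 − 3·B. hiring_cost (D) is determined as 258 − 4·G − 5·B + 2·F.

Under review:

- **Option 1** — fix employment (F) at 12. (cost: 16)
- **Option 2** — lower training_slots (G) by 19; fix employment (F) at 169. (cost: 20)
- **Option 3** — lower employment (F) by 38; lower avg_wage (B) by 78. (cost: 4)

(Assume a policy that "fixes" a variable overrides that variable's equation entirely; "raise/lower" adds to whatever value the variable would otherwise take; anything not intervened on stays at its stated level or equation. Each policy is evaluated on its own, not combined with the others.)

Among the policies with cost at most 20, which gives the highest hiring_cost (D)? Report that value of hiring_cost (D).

Option 1 (F := 12):
  G = 23
  B = 188 − 2·23 = 142
  F = 12
  D = 258 − 4·23 − 5·142 + 2·12 = -520
Option 2 (G − 19, F := 169):
  G = 23 − 19 = 4
  B = 188 − 2·4 = 180
  F = 169
  D = 258 − 4·4 − 5·180 + 2·169 = -320
Option 3 (F − 38, B − 78):
  G = 23
  B = 188 − 2·23 (−78 from intervention) = 64
  F = -35 − 3·64 (−38 from intervention) = -265
  D = 258 − 4·23 − 5·64 + 2·(-265) = -684
Comparing — Option 1: D=-520, Option 2: D=-320, Option 3: D=-684. Highest is -320 (Option 2).

-320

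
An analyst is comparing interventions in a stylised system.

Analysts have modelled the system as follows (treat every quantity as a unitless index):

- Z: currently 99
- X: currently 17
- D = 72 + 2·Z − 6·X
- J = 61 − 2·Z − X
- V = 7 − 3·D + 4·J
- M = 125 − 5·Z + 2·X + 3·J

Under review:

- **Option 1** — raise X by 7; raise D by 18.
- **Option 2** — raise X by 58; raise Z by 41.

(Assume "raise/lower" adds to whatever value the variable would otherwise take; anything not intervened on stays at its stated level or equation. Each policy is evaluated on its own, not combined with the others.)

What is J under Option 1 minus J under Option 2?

Option 1 (X + 7, D + 18):
  Z = 99
  X = 17 + 7 = 24
  J = 61 − 2·99 − 24 = -161
Option 2 (X + 58, Z + 41):
  Z = 99 + 41 = 140
  X = 17 + 58 = 75
  J = 61 − 2·140 − 75 = -294
J: -161 − (-294) = 133

133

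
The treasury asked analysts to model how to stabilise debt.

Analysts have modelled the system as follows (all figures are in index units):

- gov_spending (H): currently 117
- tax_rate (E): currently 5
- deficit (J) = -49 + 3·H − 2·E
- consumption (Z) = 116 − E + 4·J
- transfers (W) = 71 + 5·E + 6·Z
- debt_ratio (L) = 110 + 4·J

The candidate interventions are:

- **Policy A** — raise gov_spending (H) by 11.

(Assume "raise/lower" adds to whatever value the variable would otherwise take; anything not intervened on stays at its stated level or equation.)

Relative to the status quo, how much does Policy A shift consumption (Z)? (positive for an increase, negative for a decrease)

132

Baseline:
  H = 117
  E = 5
  J = -49 + 3·117 − 2·5 = 292
  Z = 116 − 5 + 4·292 = 1279
Policy A (H + 11):
  H = 117 + 11 = 128
  E = 5
  J = -49 + 3·128 − 2·5 = 325
  Z = 116 − 5 + 4·325 = 1411
Change in Z: 1411 − 1279 = 132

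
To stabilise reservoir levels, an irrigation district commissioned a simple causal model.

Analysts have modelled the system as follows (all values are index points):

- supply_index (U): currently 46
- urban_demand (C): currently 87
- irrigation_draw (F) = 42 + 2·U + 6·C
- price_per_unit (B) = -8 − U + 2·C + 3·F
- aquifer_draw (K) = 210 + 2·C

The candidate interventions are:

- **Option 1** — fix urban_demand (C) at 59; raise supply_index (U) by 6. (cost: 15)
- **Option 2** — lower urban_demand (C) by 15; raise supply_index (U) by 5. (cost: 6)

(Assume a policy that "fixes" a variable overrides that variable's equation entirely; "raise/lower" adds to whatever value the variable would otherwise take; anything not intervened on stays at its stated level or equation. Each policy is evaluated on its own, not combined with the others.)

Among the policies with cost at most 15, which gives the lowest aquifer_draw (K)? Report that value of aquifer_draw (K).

Option 1 (C := 59, U + 6):
  C = 59
  K = 210 + 2·59 = 328
Option 2 (C − 15, U + 5):
  C = 87 − 15 = 72
  K = 210 + 2·72 = 354
Comparing — Option 1: K=328, Option 2: K=354. Lowest is 328 (Option 1).

328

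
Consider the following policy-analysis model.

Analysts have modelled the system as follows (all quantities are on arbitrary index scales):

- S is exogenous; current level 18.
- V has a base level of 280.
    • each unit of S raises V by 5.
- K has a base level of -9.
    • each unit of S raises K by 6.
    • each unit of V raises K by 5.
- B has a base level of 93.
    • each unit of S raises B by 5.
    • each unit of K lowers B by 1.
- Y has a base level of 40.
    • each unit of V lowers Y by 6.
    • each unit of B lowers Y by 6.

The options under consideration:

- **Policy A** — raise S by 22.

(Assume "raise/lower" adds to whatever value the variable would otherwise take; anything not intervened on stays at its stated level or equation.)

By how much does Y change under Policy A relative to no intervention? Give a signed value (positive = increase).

2772

Baseline:
  S = 18
  V = 280 + 5·18 = 370
  K = -9 + 6·18 + 5·370 = 1949
  B = 93 + 5·18 − 1949 = -1766
  Y = 40 − 6·370 − 6·(-1766) = 8416
Policy A (S + 22):
  S = 18 + 22 = 40
  V = 280 + 5·40 = 480
  K = -9 + 6·40 + 5·480 = 2631
  B = 93 + 5·40 − 2631 = -2338
  Y = 40 − 6·480 − 6·(-2338) = 11188
Change in Y: 11188 − 8416 = 2772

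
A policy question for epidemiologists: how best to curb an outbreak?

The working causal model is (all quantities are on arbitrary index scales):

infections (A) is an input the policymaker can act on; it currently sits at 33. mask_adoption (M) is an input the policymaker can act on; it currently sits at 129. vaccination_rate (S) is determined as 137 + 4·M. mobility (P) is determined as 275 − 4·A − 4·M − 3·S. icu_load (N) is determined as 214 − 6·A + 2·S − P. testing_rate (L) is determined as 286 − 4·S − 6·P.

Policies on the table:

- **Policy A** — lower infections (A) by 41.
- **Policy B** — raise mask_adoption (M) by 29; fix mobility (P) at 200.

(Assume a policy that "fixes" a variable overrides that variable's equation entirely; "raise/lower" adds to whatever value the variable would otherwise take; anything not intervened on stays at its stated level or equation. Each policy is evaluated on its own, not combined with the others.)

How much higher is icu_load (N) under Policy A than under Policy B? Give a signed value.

Policy A (A − 41):
  A = 33 − 41 = -8
  M = 129
  S = 137 + 4·129 = 653
  P = 275 − 4·(-8) − 4·129 − 3·653 = -2168
  N = 214 − 6·(-8) + 2·653 − (-2168) = 3736
Policy B (M + 29, P := 200):
  A = 33
  M = 129 + 29 = 158
  S = 137 + 4·158 = 769
  P = 200
  N = 214 − 6·33 + 2·769 − 200 = 1354
N: 3736 − 1354 = 2382

2382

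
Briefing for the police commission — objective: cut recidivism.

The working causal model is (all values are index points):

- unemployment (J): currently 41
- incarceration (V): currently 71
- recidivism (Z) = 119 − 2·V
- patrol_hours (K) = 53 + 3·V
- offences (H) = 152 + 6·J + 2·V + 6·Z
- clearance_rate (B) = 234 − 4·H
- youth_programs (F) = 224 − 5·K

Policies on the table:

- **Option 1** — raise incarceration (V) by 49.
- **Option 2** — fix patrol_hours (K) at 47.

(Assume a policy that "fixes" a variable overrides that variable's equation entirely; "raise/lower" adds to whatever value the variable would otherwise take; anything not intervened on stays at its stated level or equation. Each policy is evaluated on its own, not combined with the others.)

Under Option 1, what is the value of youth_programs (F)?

Option 1 (V + 49):
  V = 71 + 49 = 120
  K = 53 + 3·120 = 413
  F = 224 − 5·413 = -1841

-1841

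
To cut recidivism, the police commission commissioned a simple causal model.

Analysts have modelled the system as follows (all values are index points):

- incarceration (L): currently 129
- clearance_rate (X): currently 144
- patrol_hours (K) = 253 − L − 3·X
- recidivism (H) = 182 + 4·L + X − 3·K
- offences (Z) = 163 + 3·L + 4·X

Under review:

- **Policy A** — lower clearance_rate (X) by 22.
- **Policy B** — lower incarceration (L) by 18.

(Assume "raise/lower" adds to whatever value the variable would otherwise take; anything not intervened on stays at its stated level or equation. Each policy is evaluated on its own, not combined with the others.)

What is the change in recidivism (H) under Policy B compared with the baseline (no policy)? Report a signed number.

Baseline:
  L = 129
  X = 144
  K = 253 − 129 − 3·144 = -308
  H = 182 + 4·129 + 144 − 3·(-308) = 1766
Policy B (L − 18):
  L = 129 − 18 = 111
  X = 144
  K = 253 − 111 − 3·144 = -290
  H = 182 + 4·111 + 144 − 3·(-290) = 1640
Change in H: 1640 − 1766 = -126

-126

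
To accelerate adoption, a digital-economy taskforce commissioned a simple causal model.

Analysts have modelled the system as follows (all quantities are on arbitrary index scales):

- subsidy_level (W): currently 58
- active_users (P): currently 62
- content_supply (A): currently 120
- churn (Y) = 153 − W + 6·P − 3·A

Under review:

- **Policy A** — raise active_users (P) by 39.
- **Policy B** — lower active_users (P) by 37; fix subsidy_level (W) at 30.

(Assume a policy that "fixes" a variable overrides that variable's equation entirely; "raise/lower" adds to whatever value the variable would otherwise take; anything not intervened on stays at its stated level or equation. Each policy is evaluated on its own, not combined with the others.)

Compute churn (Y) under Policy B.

Policy B (P − 37, W := 30):
  W = 30
  P = 62 − 37 = 25
  A = 120
  Y = 153 − 30 + 6·25 − 3·120 = -87

-87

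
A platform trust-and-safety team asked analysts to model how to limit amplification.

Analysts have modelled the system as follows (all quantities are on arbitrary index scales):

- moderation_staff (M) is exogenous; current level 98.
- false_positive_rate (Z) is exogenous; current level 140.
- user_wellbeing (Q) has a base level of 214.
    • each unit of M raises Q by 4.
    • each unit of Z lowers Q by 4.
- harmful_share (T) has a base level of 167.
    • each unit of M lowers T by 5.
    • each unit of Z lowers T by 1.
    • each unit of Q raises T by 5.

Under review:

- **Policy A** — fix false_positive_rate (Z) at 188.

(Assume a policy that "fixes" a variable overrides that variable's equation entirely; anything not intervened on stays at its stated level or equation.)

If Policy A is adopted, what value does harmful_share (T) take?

Policy A (Z := 188):
  M = 98
  Z = 188
  Q = 214 + 4·98 − 4·188 = -146
  T = 167 − 5·98 − 188 + 5·(-146) = -1241

-1241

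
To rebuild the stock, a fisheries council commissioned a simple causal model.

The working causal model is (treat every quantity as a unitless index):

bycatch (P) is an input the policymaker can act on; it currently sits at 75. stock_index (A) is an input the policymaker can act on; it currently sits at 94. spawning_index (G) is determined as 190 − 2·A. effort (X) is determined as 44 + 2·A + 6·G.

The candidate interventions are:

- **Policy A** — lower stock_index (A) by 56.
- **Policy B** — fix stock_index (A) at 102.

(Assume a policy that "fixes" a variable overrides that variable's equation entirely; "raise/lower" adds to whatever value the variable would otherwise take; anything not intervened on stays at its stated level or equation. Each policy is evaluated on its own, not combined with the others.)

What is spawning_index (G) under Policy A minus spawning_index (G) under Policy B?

128

Policy A (A − 56):
  A = 94 − 56 = 38
  G = 190 − 2·38 = 114
Policy B (A := 102):
  A = 102
  G = 190 − 2·102 = -14
G: 114 − (-14) = 128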